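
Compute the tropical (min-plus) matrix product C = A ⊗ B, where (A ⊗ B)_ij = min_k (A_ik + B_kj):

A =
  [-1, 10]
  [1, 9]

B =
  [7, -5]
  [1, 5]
A ⊗ B =
  [6, -6]
  [8, -4]

Apply the min-plus product entry-by-entry:
  C[0][0] = min over k of (A[0][0] + B[0][0] = -1 + 7 = 6, A[0][1] + B[1][0] = 10 + 1 = 11) = 6 (attained at k = 0)
  C[0][1] = min over k of (A[0][0] + B[0][1] = -1 + -5 = -6, A[0][1] + B[1][1] = 10 + 5 = 15) = -6 (attained at k = 0)
  C[1][0] = min over k of (A[1][0] + B[0][0] = 1 + 7 = 8, A[1][1] + B[1][0] = 9 + 1 = 10) = 8 (attained at k = 0)
  C[1][1] = min over k of (A[1][0] + B[0][1] = 1 + -5 = -4, A[1][1] + B[1][1] = 9 + 5 = 14) = -4 (attained at k = 0)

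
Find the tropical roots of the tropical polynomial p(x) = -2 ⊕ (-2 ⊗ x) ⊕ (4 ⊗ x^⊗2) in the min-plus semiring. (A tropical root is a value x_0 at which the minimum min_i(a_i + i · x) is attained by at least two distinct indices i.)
Roots: {-6, 0}

Each tropical root is a break point of the lower envelope of the lines y = a_i + i · x (there are 3 lines, with slopes 0, 1, ..., 2). Only the lines that attain the minimum somewhere contribute to roots; other lines are dominated. Here the surviving (envelope) indices are i = 2, i = 1, i = 0.
Intersections between consecutive envelope lines give the roots: for adjacent envelope indices i < j the intersection is x = (a_i − a_j) / (j − i). Reading off the sorted break points: {-6, 0}.
Verification: at each break x_0, at least two indices attain the minimum of min_i(a_i + i · x_0).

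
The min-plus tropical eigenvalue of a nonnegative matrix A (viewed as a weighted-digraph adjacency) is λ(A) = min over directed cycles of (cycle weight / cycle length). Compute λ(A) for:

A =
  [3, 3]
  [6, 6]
λ(A) = 3

Enumerate directed cycles and compute their means (weight / length). Sample:
  cycle 0 → 0: weight = 3, length = 1, mean = 3/1 ≈ 3.000
  cycle 1 → 1: weight = 6, length = 1, mean = 6/1 ≈ 6.000
  cycle 0 → 1 → 0: weight = 9, length = 2, mean = 9/2 ≈ 4.500
  cycle 1 → 0 → 1: weight = 9, length = 2, mean = 9/2 ≈ 4.500
Minimum mean = 3.000, attained e.g. along the cycle 0 → 0 with weight 3 and length 1. So λ(A) = 3/1 = 3.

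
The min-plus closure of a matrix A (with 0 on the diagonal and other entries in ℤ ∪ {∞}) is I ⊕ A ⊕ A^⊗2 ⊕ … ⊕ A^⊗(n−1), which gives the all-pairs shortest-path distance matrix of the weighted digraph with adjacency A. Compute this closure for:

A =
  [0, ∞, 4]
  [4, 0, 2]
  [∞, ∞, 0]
Closure =
  [0, ∞, 4]
  [4, 0, 2]
  [∞, ∞, 0]

This is the Floyd-Warshall all-pairs shortest-path computation. For each intermediate vertex k = 0, 1, …, 2, update dist[i][j] ← min(dist[i][j], dist[i][k] + dist[k][j]). The final matrix gives, for each (i, j), the minimum total weight of any directed path from i to j (possibly empty when i = j).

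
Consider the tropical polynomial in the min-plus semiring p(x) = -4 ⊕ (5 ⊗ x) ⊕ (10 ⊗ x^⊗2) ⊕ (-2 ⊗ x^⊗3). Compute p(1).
p(1) = -4

A tropical monomial a ⊗ x^⊗i evaluates to a + i · x. Evaluating each term at x = 1:
  Term 0 contributes -4 + 0 · 1 = -4
  Term 1 contributes 5 + 1 · 1 = 6
  Term 2 contributes 10 + 2 · 1 = 12
  Term 3 contributes -2 + 3 · 1 = 1
p(1) = ⊕ of these = min[-4, 6, 12, 1] = -4.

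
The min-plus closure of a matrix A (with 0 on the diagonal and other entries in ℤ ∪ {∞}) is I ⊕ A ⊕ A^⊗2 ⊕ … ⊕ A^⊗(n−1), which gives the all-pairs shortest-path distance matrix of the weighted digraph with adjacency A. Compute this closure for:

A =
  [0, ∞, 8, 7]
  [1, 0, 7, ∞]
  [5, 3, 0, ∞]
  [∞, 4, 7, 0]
Closure =
  [0, 11, 8, 7]
  [1, 0, 7, 8]
  [4, 3, 0, 11]
  [5, 4, 7, 0]

This is the Floyd-Warshall all-pairs shortest-path computation. For each intermediate vertex k = 0, 1, …, 3, update dist[i][j] ← min(dist[i][j], dist[i][k] + dist[k][j]). The final matrix gives, for each (i, j), the minimum total weight of any directed path from i to j (possibly empty when i = j).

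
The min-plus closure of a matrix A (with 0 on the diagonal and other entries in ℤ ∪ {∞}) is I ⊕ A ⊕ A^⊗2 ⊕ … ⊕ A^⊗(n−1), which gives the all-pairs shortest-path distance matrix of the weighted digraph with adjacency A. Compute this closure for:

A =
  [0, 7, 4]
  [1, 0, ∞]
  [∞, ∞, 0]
Closure =
  [0, 7, 4]
  [1, 0, 5]
  [∞, ∞, 0]

This is the Floyd-Warshall all-pairs shortest-path computation. For each intermediate vertex k = 0, 1, …, 2, update dist[i][j] ← min(dist[i][j], dist[i][k] + dist[k][j]). The final matrix gives, for each (i, j), the minimum total weight of any directed path from i to j (possibly empty when i = j).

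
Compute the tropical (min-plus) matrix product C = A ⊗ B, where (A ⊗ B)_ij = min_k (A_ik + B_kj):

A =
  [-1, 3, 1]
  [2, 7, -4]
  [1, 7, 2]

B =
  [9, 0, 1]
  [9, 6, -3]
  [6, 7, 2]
A ⊗ B =
  [7, -1, 0]
  [2, 2, -2]
  [8, 1, 2]

Apply the min-plus product entry-by-entry:
  C[0][0] = min over k of (A[0][0] + B[0][0] = -1 + 9 = 8, A[0][1] + B[1][0] = 3 + 9 = 12, A[0][2] + B[2][0] = 1 + 6 = 7) = 7 (attained at k = 2)
  C[0][1] = min over k of (A[0][0] + B[0][1] = -1 + 0 = -1, A[0][1] + B[1][1] = 3 + 6 = 9, A[0][2] + B[2][1] = 1 + 7 = 8) = -1 (attained at k = 0)
  C[0][2] = min over k of (A[0][0] + B[0][2] = -1 + 1 = 0, A[0][1] + B[1][2] = 3 + -3 = 0, A[0][2] + B[2][2] = 1 + 2 = 3) = 0 (attained at k = 0)
  C[1][0] = min over k of (A[1][0] + B[0][0] = 2 + 9 = 11, A[1][1] + B[1][0] = 7 + 9 = 16, A[1][2] + B[2][0] = -4 + 6 = 2) = 2 (attained at k = 2)
  C[1][1] = min over k of (A[1][0] + B[0][1] = 2 + 0 = 2, A[1][1] + B[1][1] = 7 + 6 = 13, A[1][2] + B[2][1] = -4 + 7 = 3) = 2 (attained at k = 0)
  C[1][2] = min over k of (A[1][0] + B[0][2] = 2 + 1 = 3, A[1][1] + B[1][2] = 7 + -3 = 4, A[1][2] + B[2][2] = -4 + 2 = -2) = -2 (attained at k = 2)
  C[2][0] = min over k of (A[2][0] + B[0][0] = 1 + 9 = 10, A[2][1] + B[1][0] = 7 + 9 = 16, A[2][2] + B[2][0] = 2 + 6 = 8) = 8 (attained at k = 2)
  C[2][1] = min over k of (A[2][0] + B[0][1] = 1 + 0 = 1, A[2][1] + B[1][1] = 7 + 6 = 13, A[2][2] + B[2][1] = 2 + 7 = 9) = 1 (attained at k = 0)
  C[2][2] = min over k of (A[2][0] + B[0][2] = 1 + 1 = 2, A[2][1] + B[1][2] = 7 + -3 = 4, A[2][2] + B[2][2] = 2 + 2 = 4) = 2 (attained at k = 0)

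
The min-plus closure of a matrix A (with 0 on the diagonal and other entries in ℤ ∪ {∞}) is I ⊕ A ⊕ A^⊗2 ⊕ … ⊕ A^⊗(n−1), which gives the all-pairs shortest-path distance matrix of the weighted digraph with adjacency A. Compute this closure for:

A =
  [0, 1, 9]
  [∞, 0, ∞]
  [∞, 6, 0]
Closure =
  [0, 1, 9]
  [∞, 0, ∞]
  [∞, 6, 0]

This is the Floyd-Warshall all-pairs shortest-path computation. For each intermediate vertex k = 0, 1, …, 2, update dist[i][j] ← min(dist[i][j], dist[i][k] + dist[k][j]). The final matrix gives, for each (i, j), the minimum total weight of any directed path from i to j (possibly empty when i = j).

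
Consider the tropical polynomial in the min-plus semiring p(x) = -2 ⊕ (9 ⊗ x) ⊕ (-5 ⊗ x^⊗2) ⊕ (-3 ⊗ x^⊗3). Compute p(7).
p(7) = -2

A tropical monomial a ⊗ x^⊗i evaluates to a + i · x. Evaluating each term at x = 7:
  Term 0 contributes -2 + 0 · 7 = -2
  Term 1 contributes 9 + 1 · 7 = 16
  Term 2 contributes -5 + 2 · 7 = 9
  Term 3 contributes -3 + 3 · 7 = 18
p(7) = ⊕ of these = min[-2, 16, 9, 18] = -2.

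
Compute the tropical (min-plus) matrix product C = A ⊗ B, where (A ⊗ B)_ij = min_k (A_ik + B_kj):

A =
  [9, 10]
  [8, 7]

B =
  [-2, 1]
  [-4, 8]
A ⊗ B =
  [6, 10]
  [3, 9]

Apply the min-plus product entry-by-entry:
  C[0][0] = min over k of (A[0][0] + B[0][0] = 9 + -2 = 7, A[0][1] + B[1][0] = 10 + -4 = 6) = 6 (attained at k = 1)
  C[0][1] = min over k of (A[0][0] + B[0][1] = 9 + 1 = 10, A[0][1] + B[1][1] = 10 + 8 = 18) = 10 (attained at k = 0)
  C[1][0] = min over k of (A[1][0] + B[0][0] = 8 + -2 = 6, A[1][1] + B[1][0] = 7 + -4 = 3) = 3 (attained at k = 1)
  C[1][1] = min over k of (A[1][0] + B[0][1] = 8 + 1 = 9, A[1][1] + B[1][1] = 7 + 8 = 15) = 9 (attained at k = 0)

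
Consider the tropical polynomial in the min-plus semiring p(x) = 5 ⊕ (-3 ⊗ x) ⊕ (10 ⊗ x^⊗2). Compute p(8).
p(8) = 5

A tropical monomial a ⊗ x^⊗i evaluates to a + i · x. Evaluating each term at x = 8:
  Term 0 contributes 5 + 0 · 8 = 5
  Term 1 contributes -3 + 1 · 8 = 5
  Term 2 contributes 10 + 2 · 8 = 26
p(8) = ⊕ of these = min[5, 5, 26] = 5.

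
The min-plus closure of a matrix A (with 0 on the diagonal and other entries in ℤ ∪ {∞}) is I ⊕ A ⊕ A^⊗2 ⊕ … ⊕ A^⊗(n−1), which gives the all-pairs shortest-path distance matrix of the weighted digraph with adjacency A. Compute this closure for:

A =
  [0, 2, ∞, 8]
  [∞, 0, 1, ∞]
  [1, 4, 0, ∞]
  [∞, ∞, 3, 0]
Closure =
  [0, 2, 3, 8]
  [2, 0, 1, 10]
  [1, 3, 0, 9]
  [4, 6, 3, 0]

This is the Floyd-Warshall all-pairs shortest-path computation. For each intermediate vertex k = 0, 1, …, 3, update dist[i][j] ← min(dist[i][j], dist[i][k] + dist[k][j]). The final matrix gives, for each (i, j), the minimum total weight of any directed path from i to j (possibly empty when i = j).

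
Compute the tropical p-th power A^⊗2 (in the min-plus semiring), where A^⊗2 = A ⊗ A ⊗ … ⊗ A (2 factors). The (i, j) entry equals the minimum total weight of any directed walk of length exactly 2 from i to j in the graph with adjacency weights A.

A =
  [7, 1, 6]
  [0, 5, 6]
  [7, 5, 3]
A^⊗2 =
  [1, 6, 7]
  [5, 1, 6]
  [5, 8, 6]

Each entry (A^⊗2)_ij equals the minimum over all length-2 walks i = v_0 → v_1 → … → v_2 = j of Σ_t A[v_t][v_{t+1}]. For example, for (i, j) = (0, 2) we minimise over 3 possible intermediate vertex sequences; the minimum is 7, attained along the walk 0 → 1 → 2.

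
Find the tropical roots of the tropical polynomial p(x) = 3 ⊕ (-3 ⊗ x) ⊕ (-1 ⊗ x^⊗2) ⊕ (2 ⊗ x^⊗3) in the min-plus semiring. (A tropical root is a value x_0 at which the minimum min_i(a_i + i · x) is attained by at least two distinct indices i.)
Roots: {-3, -2, 6}

Each tropical root is a break point of the lower envelope of the lines y = a_i + i · x (there are 4 lines, with slopes 0, 1, ..., 3). Only the lines that attain the minimum somewhere contribute to roots; other lines are dominated. Here the surviving (envelope) indices are i = 3, i = 2, i = 1, i = 0.
Intersections between consecutive envelope lines give the roots: for adjacent envelope indices i < j the intersection is x = (a_i − a_j) / (j − i). Reading off the sorted break points: {-3, -2, 6}.
Verification: at each break x_0, at least two indices attain the minimum of min_i(a_i + i · x_0).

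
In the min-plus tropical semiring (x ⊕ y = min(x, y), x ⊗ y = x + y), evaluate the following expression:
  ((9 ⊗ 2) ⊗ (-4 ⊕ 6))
((9 ⊗ 2) ⊗ (-4 ⊕ 6)) = 7

Expand innermost to outermost. Recall ⊕ takes the minimum of its arguments and ⊗ takes their sum. Working out the expression ((9 ⊗ 2) ⊗ (-4 ⊕ 6)) gives 7.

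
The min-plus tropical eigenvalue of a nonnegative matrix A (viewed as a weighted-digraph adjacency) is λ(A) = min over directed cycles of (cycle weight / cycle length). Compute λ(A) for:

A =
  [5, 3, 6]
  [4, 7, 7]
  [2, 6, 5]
λ(A) = 7/2

Enumerate directed cycles and compute their means (weight / length). Sample:
  cycle 0 → 0: weight = 5, length = 1, mean = 5/1 ≈ 5.000
  cycle 1 → 1: weight = 7, length = 1, mean = 7/1 ≈ 7.000
  cycle 2 → 2: weight = 5, length = 1, mean = 5/1 ≈ 5.000
  cycle 0 → 1 → 0: weight = 7, length = 2, mean = 7/2 ≈ 3.500
  cycle 0 → 2 → 0: weight = 8, length = 2, mean = 8/2 ≈ 4.000
  cycle 1 → 0 → 1: weight = 7, length = 2, mean = 7/2 ≈ 3.500
Minimum mean = 3.500, attained e.g. along the cycle 0 → 1 → 0 with weight 7 and length 2. So λ(A) = 7/2 = 7/2.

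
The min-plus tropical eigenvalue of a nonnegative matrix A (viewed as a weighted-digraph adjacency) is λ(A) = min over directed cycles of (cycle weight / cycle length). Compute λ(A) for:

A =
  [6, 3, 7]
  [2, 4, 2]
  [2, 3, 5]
λ(A) = 7/3

Enumerate directed cycles and compute their means (weight / length). Sample:
  cycle 0 → 0: weight = 6, length = 1, mean = 6/1 ≈ 6.000
  cycle 1 → 1: weight = 4, length = 1, mean = 4/1 ≈ 4.000
  cycle 2 → 2: weight = 5, length = 1, mean = 5/1 ≈ 5.000
  cycle 0 → 1 → 0: weight = 5, length = 2, mean = 5/2 ≈ 2.500
  cycle 0 → 2 → 0: weight = 9, length = 2, mean = 9/2 ≈ 4.500
  cycle 1 → 0 → 1: weight = 5, length = 2, mean = 5/2 ≈ 2.500
Minimum mean = 2.333, attained e.g. along the cycle 0 → 1 → 2 → 0 with weight 7 and length 3. So λ(A) = 7/3 = 7/3.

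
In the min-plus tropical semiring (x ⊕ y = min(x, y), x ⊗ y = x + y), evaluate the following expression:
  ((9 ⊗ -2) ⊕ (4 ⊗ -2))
((9 ⊗ -2) ⊕ (4 ⊗ -2)) = 2

Expand innermost to outermost. Recall ⊕ takes the minimum of its arguments and ⊗ takes their sum. Working out the expression ((9 ⊗ -2) ⊕ (4 ⊗ -2)) gives 2.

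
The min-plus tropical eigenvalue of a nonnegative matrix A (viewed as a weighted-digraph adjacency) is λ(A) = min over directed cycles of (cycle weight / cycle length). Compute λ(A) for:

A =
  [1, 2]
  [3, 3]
λ(A) = 1

Enumerate directed cycles and compute their means (weight / length). Sample:
  cycle 0 → 0: weight = 1, length = 1, mean = 1/1 ≈ 1.000
  cycle 1 → 1: weight = 3, length = 1, mean = 3/1 ≈ 3.000
  cycle 0 → 1 → 0: weight = 5, length = 2, mean = 5/2 ≈ 2.500
  cycle 1 → 0 → 1: weight = 5, length = 2, mean = 5/2 ≈ 2.500
Minimum mean = 1.000, attained e.g. along the cycle 0 → 0 with weight 1 and length 1. So λ(A) = 1/1 = 1.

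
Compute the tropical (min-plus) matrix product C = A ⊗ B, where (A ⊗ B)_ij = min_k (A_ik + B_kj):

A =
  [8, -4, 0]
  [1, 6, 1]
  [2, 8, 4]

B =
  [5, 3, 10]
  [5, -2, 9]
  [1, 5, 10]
A ⊗ B =
  [1, -6, 5]
  [2, 4, 11]
  [5, 5, 12]

Apply the min-plus product entry-by-entry:
  C[0][0] = min over k of (A[0][0] + B[0][0] = 8 + 5 = 13, A[0][1] + B[1][0] = -4 + 5 = 1, A[0][2] + B[2][0] = 0 + 1 = 1) = 1 (attained at k = 1)
  C[0][1] = min over k of (A[0][0] + B[0][1] = 8 + 3 = 11, A[0][1] + B[1][1] = -4 + -2 = -6, A[0][2] + B[2][1] = 0 + 5 = 5) = -6 (attained at k = 1)
  C[0][2] = min over k of (A[0][0] + B[0][2] = 8 + 10 = 18, A[0][1] + B[1][2] = -4 + 9 = 5, A[0][2] + B[2][2] = 0 + 10 = 10) = 5 (attained at k = 1)
  C[1][0] = min over k of (A[1][0] + B[0][0] = 1 + 5 = 6, A[1][1] + B[1][0] = 6 + 5 = 11, A[1][2] + B[2][0] = 1 + 1 = 2) = 2 (attained at k = 2)
  C[1][1] = min over k of (A[1][0] + B[0][1] = 1 + 3 = 4, A[1][1] + B[1][1] = 6 + -2 = 4, A[1][2] + B[2][1] = 1 + 5 = 6) = 4 (attained at k = 0)
  C[1][2] = min over k of (A[1][0] + B[0][2] = 1 + 10 = 11, A[1][1] + B[1][2] = 6 + 9 = 15, A[1][2] + B[2][2] = 1 + 10 = 11) = 11 (attained at k = 0)
  C[2][0] = min over k of (A[2][0] + B[0][0] = 2 + 5 = 7, A[2][1] + B[1][0] = 8 + 5 = 13, A[2][2] + B[2][0] = 4 + 1 = 5) = 5 (attained at k = 2)
  C[2][1] = min over k of (A[2][0] + B[0][1] = 2 + 3 = 5, A[2][1] + B[1][1] = 8 + -2 = 6, A[2][2] + B[2][1] = 4 + 5 = 9) = 5 (attained at k = 0)
  C[2][2] = min over k of (A[2][0] + B[0][2] = 2 + 10 = 12, A[2][1] + B[1][2] = 8 + 9 = 17, A[2][2] + B[2][2] = 4 + 10 = 14) = 12 (attained at k = 0)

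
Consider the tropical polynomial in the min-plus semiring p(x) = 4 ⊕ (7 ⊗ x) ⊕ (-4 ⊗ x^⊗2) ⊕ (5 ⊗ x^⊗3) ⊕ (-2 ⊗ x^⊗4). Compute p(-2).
p(-2) = -10

A tropical monomial a ⊗ x^⊗i evaluates to a + i · x. Evaluating each term at x = -2:
  Term 0 contributes 4 + 0 · -2 = 4
  Term 1 contributes 7 + 1 · -2 = 5
  Term 2 contributes -4 + 2 · -2 = -8
  Term 3 contributes 5 + 3 · -2 = -1
  Term 4 contributes -2 + 4 · -2 = -10
p(-2) = ⊕ of these = min[4, 5, -8, -1, -10] = -10.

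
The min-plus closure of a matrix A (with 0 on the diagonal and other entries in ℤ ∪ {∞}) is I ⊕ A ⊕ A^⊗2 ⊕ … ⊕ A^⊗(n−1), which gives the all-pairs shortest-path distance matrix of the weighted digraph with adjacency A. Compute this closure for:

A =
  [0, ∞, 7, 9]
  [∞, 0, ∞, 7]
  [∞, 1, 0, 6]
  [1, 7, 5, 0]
Closure =
  [0, 8, 7, 9]
  [8, 0, 12, 7]
  [7, 1, 0, 6]
  [1, 6, 5, 0]

This is the Floyd-Warshall all-pairs shortest-path computation. For each intermediate vertex k = 0, 1, …, 3, update dist[i][j] ← min(dist[i][j], dist[i][k] + dist[k][j]). The final matrix gives, for each (i, j), the minimum total weight of any directed path from i to j (possibly empty when i = j).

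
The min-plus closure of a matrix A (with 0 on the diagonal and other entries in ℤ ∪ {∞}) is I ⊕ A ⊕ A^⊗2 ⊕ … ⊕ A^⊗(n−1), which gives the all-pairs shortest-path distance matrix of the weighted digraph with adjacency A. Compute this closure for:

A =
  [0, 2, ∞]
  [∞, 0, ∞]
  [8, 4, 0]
Closure =
  [0, 2, ∞]
  [∞, 0, ∞]
  [8, 4, 0]

This is the Floyd-Warshall all-pairs shortest-path computation. For each intermediate vertex k = 0, 1, …, 2, update dist[i][j] ← min(dist[i][j], dist[i][k] + dist[k][j]). The final matrix gives, for each (i, j), the minimum total weight of any directed path from i to j (possibly empty when i = j).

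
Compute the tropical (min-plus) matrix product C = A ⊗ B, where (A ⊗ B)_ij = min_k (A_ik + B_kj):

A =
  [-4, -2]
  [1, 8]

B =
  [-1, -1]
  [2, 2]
A ⊗ B =
  [-5, -5]
  [0, 0]

Apply the min-plus product entry-by-entry:
  C[0][0] = min over k of (A[0][0] + B[0][0] = -4 + -1 = -5, A[0][1] + B[1][0] = -2 + 2 = 0) = -5 (attained at k = 0)
  C[0][1] = min over k of (A[0][0] + B[0][1] = -4 + -1 = -5, A[0][1] + B[1][1] = -2 + 2 = 0) = -5 (attained at k = 0)
  C[1][0] = min over k of (A[1][0] + B[0][0] = 1 + -1 = 0, A[1][1] + B[1][0] = 8 + 2 = 10) = 0 (attained at k = 0)
  C[1][1] = min over k of (A[1][0] + B[0][1] = 1 + -1 = 0, A[1][1] + B[1][1] = 8 + 2 = 10) = 0 (attained at k = 0)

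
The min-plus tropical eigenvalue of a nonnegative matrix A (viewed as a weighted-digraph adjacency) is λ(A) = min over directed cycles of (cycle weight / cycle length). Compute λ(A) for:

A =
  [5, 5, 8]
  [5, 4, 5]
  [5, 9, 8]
λ(A) = 4

Enumerate directed cycles and compute their means (weight / length). Sample:
  cycle 0 → 0: weight = 5, length = 1, mean = 5/1 ≈ 5.000
  cycle 1 → 1: weight = 4, length = 1, mean = 4/1 ≈ 4.000
  cycle 2 → 2: weight = 8, length = 1, mean = 8/1 ≈ 8.000
  cycle 0 → 1 → 0: weight = 10, length = 2, mean = 10/2 ≈ 5.000
  cycle 0 → 2 → 0: weight = 13, length = 2, mean = 13/2 ≈ 6.500
  cycle 1 → 0 → 1: weight = 10, length = 2, mean = 10/2 ≈ 5.000
Minimum mean = 4.000, attained e.g. along the cycle 1 → 1 with weight 4 and length 1. So λ(A) = 4/1 = 4.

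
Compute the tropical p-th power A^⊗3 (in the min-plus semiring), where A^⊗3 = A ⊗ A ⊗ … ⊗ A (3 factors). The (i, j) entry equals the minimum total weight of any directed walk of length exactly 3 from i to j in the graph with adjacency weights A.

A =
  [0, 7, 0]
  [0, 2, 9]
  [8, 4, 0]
A^⊗3 =
  [0, 4, 0]
  [0, 4, 0]
  [4, 4, 0]

Each entry (A^⊗3)_ij equals the minimum over all length-3 walks i = v_0 → v_1 → … → v_3 = j of Σ_t A[v_t][v_{t+1}]. For example, for (i, j) = (0, 2) we minimise over 9 possible intermediate vertex sequences; the minimum is 0, attained along the walk 0 → 0 → 0 → 2.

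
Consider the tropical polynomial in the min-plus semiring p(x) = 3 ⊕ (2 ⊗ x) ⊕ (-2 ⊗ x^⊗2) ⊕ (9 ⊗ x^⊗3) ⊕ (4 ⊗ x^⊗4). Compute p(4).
p(4) = 3

A tropical monomial a ⊗ x^⊗i evaluates to a + i · x. Evaluating each term at x = 4:
  Term 0 contributes 3 + 0 · 4 = 3
  Term 1 contributes 2 + 1 · 4 = 6
  Term 2 contributes -2 + 2 · 4 = 6
  Term 3 contributes 9 + 3 · 4 = 21
  Term 4 contributes 4 + 4 · 4 = 20
p(4) = ⊕ of these = min[3, 6, 6, 21, 20] = 3.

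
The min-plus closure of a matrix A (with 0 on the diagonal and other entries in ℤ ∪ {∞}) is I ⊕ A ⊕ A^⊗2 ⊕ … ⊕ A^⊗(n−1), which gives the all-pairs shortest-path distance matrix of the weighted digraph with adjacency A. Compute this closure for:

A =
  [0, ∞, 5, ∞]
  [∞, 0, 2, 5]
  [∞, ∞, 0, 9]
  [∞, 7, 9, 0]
Closure =
  [0, 21, 5, 14]
  [∞, 0, 2, 5]
  [∞, 16, 0, 9]
  [∞, 7, 9, 0]

This is the Floyd-Warshall all-pairs shortest-path computation. For each intermediate vertex k = 0, 1, …, 3, update dist[i][j] ← min(dist[i][j], dist[i][k] + dist[k][j]). The final matrix gives, for each (i, j), the minimum total weight of any directed path from i to j (possibly empty when i = j).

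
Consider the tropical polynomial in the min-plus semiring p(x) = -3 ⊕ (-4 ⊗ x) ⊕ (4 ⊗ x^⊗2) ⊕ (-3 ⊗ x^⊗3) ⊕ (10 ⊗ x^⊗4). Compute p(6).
p(6) = -3

A tropical monomial a ⊗ x^⊗i evaluates to a + i · x. Evaluating each term at x = 6:
  Term 0 contributes -3 + 0 · 6 = -3
  Term 1 contributes -4 + 1 · 6 = 2
  Term 2 contributes 4 + 2 · 6 = 16
  Term 3 contributes -3 + 3 · 6 = 15
  Term 4 contributes 10 + 4 · 6 = 34
p(6) = ⊕ of these = min[-3, 2, 16, 15, 34] = -3.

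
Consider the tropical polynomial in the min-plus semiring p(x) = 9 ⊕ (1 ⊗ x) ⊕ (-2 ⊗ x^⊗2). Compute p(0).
p(0) = -2

A tropical monomial a ⊗ x^⊗i evaluates to a + i · x. Evaluating each term at x = 0:
  Term 0 contributes 9 + 0 · 0 = 9
  Term 1 contributes 1 + 1 · 0 = 1
  Term 2 contributes -2 + 2 · 0 = -2
p(0) = ⊕ of these = min[9, 1, -2] = -2.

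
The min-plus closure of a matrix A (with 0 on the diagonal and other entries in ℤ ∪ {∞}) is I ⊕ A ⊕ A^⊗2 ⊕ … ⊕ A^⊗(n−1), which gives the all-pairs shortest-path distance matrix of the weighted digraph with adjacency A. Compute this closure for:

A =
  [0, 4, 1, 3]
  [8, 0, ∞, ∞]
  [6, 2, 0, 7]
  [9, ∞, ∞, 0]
Closure =
  [0, 3, 1, 3]
  [8, 0, 9, 11]
  [6, 2, 0, 7]
  [9, 12, 10, 0]

This is the Floyd-Warshall all-pairs shortest-path computation. For each intermediate vertex k = 0, 1, …, 3, update dist[i][j] ← min(dist[i][j], dist[i][k] + dist[k][j]). The final matrix gives, for each (i, j), the minimum total weight of any directed path from i to j (possibly empty when i = j).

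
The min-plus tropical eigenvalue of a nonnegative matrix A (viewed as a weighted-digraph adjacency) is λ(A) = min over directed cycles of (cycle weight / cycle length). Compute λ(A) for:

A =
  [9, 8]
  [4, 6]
λ(A) = 6

Enumerate directed cycles and compute their means (weight / length). Sample:
  cycle 0 → 0: weight = 9, length = 1, mean = 9/1 ≈ 9.000
  cycle 1 → 1: weight = 6, length = 1, mean = 6/1 ≈ 6.000
  cycle 0 → 1 → 0: weight = 12, length = 2, mean = 12/2 ≈ 6.000
  cycle 1 → 0 → 1: weight = 12, length = 2, mean = 12/2 ≈ 6.000
Minimum mean = 6.000, attained e.g. along the cycle 1 → 1 with weight 6 and length 1. So λ(A) = 6/1 = 6.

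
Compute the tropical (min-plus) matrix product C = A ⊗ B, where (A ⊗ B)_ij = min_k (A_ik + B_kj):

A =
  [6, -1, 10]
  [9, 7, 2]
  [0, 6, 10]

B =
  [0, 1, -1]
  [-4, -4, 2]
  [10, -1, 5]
A ⊗ B =
  [-5, -5, 1]
  [3, 1, 7]
  [0, 1, -1]

Apply the min-plus product entry-by-entry:
  C[0][0] = min over k of (A[0][0] + B[0][0] = 6 + 0 = 6, A[0][1] + B[1][0] = -1 + -4 = -5, A[0][2] + B[2][0] = 10 + 10 = 20) = -5 (attained at k = 1)
  C[0][1] = min over k of (A[0][0] + B[0][1] = 6 + 1 = 7, A[0][1] + B[1][1] = -1 + -4 = -5, A[0][2] + B[2][1] = 10 + -1 = 9) = -5 (attained at k = 1)
  C[0][2] = min over k of (A[0][0] + B[0][2] = 6 + -1 = 5, A[0][1] + B[1][2] = -1 + 2 = 1, A[0][2] + B[2][2] = 10 + 5 = 15) = 1 (attained at k = 1)
  C[1][0] = min over k of (A[1][0] + B[0][0] = 9 + 0 = 9, A[1][1] + B[1][0] = 7 + -4 = 3, A[1][2] + B[2][0] = 2 + 10 = 12) = 3 (attained at k = 1)
  C[1][1] = min over k of (A[1][0] + B[0][1] = 9 + 1 = 10, A[1][1] + B[1][1] = 7 + -4 = 3, A[1][2] + B[2][1] = 2 + -1 = 1) = 1 (attained at k = 2)
  C[1][2] = min over k of (A[1][0] + B[0][2] = 9 + -1 = 8, A[1][1] + B[1][2] = 7 + 2 = 9, A[1][2] + B[2][2] = 2 + 5 = 7) = 7 (attained at k = 2)
  C[2][0] = min over k of (A[2][0] + B[0][0] = 0 + 0 = 0, A[2][1] + B[1][0] = 6 + -4 = 2, A[2][2] + B[2][0] = 10 + 10 = 20) = 0 (attained at k = 0)
  C[2][1] = min over k of (A[2][0] + B[0][1] = 0 + 1 = 1, A[2][1] + B[1][1] = 6 + -4 = 2, A[2][2] + B[2][1] = 10 + -1 = 9) = 1 (attained at k = 0)
  C[2][2] = min over k of (A[2][0] + B[0][2] = 0 + -1 = -1, A[2][1] + B[1][2] = 6 + 2 = 8, A[2][2] + B[2][2] = 10 + 5 = 15) = -1 (attained at k = 0)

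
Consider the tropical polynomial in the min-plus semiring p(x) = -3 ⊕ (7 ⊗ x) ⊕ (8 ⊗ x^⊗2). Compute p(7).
p(7) = -3

A tropical monomial a ⊗ x^⊗i evaluates to a + i · x. Evaluating each term at x = 7:
  Term 0 contributes -3 + 0 · 7 = -3
  Term 1 contributes 7 + 1 · 7 = 14
  Term 2 contributes 8 + 2 · 7 = 22
p(7) = ⊕ of these = min[-3, 14, 22] = -3.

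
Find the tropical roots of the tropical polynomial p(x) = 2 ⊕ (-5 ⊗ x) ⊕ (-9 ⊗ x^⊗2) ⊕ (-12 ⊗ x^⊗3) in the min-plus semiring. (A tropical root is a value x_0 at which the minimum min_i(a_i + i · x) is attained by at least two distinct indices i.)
Roots: {3, 4, 7}

Each tropical root is a break point of the lower envelope of the lines y = a_i + i · x (there are 4 lines, with slopes 0, 1, ..., 3). Only the lines that attain the minimum somewhere contribute to roots; other lines are dominated. Here the surviving (envelope) indices are i = 3, i = 2, i = 1, i = 0.
Intersections between consecutive envelope lines give the roots: for adjacent envelope indices i < j the intersection is x = (a_i − a_j) / (j − i). Reading off the sorted break points: {3, 4, 7}.
Verification: at each break x_0, at least two indices attain the minimum of min_i(a_i + i · x_0).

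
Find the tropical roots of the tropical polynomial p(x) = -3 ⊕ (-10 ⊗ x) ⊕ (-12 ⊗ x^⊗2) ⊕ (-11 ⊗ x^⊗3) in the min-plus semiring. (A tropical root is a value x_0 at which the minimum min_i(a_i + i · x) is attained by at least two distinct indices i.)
Roots: {-1, 2, 7}

Each tropical root is a break point of the lower envelope of the lines y = a_i + i · x (there are 4 lines, with slopes 0, 1, ..., 3). Only the lines that attain the minimum somewhere contribute to roots; other lines are dominated. Here the surviving (envelope) indices are i = 3, i = 2, i = 1, i = 0.
Intersections between consecutive envelope lines give the roots: for adjacent envelope indices i < j the intersection is x = (a_i − a_j) / (j − i). Reading off the sorted break points: {-1, 2, 7}.
Verification: at each break x_0, at least two indices attain the minimum of min_i(a_i + i · x_0).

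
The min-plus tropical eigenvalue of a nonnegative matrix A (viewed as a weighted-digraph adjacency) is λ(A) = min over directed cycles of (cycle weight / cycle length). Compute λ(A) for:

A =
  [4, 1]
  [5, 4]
λ(A) = 3

Enumerate directed cycles and compute their means (weight / length). Sample:
  cycle 0 → 0: weight = 4, length = 1, mean = 4/1 ≈ 4.000
  cycle 1 → 1: weight = 4, length = 1, mean = 4/1 ≈ 4.000
  cycle 0 → 1 → 0: weight = 6, length = 2, mean = 6/2 ≈ 3.000
  cycle 1 → 0 → 1: weight = 6, length = 2, mean = 6/2 ≈ 3.000
Minimum mean = 3.000, attained e.g. along the cycle 0 → 1 → 0 with weight 6 and length 2. So λ(A) = 6/2 = 3.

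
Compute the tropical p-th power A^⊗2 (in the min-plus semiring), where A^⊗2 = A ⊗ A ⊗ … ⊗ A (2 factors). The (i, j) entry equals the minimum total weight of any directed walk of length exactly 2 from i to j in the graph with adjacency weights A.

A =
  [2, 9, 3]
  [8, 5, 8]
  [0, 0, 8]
A^⊗2 =
  [3, 3, 5]
  [8, 8, 11]
  [2, 5, 3]

Each entry (A^⊗2)_ij equals the minimum over all length-2 walks i = v_0 → v_1 → … → v_2 = j of Σ_t A[v_t][v_{t+1}]. For example, for (i, j) = (0, 2) we minimise over 3 possible intermediate vertex sequences; the minimum is 5, attained along the walk 0 → 0 → 2.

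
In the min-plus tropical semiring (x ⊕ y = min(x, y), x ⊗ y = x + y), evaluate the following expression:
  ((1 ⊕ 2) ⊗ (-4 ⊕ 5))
((1 ⊕ 2) ⊗ (-4 ⊕ 5)) = -3

Expand innermost to outermost. Recall ⊕ takes the minimum of its arguments and ⊗ takes their sum. Working out the expression ((1 ⊕ 2) ⊗ (-4 ⊕ 5)) gives -3.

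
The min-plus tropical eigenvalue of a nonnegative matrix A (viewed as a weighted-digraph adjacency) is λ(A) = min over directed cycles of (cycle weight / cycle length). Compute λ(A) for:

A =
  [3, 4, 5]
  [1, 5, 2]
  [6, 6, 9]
λ(A) = 5/2

Enumerate directed cycles and compute their means (weight / length). Sample:
  cycle 0 → 0: weight = 3, length = 1, mean = 3/1 ≈ 3.000
  cycle 1 → 1: weight = 5, length = 1, mean = 5/1 ≈ 5.000
  cycle 2 → 2: weight = 9, length = 1, mean = 9/1 ≈ 9.000
  cycle 0 → 1 → 0: weight = 5, length = 2, mean = 5/2 ≈ 2.500
  cycle 0 → 2 → 0: weight = 11, length = 2, mean = 11/2 ≈ 5.500
  cycle 1 → 0 → 1: weight = 5, length = 2, mean = 5/2 ≈ 2.500
Minimum mean = 2.500, attained e.g. along the cycle 0 → 1 → 0 with weight 5 and length 2. So λ(A) = 5/2 = 5/2.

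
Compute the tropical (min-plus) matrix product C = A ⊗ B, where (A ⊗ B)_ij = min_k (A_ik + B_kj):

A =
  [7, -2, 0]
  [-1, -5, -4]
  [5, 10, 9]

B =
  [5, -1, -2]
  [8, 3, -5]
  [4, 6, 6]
A ⊗ B =
  [4, 1, -7]
  [0, -2, -10]
  [10, 4, 3]

Apply the min-plus product entry-by-entry:
  C[0][0] = min over k of (A[0][0] + B[0][0] = 7 + 5 = 12, A[0][1] + B[1][0] = -2 + 8 = 6, A[0][2] + B[2][0] = 0 + 4 = 4) = 4 (attained at k = 2)
  C[0][1] = min over k of (A[0][0] + B[0][1] = 7 + -1 = 6, A[0][1] + B[1][1] = -2 + 3 = 1, A[0][2] + B[2][1] = 0 + 6 = 6) = 1 (attained at k = 1)
  C[0][2] = min over k of (A[0][0] + B[0][2] = 7 + -2 = 5, A[0][1] + B[1][2] = -2 + -5 = -7, A[0][2] + B[2][2] = 0 + 6 = 6) = -7 (attained at k = 1)
  C[1][0] = min over k of (A[1][0] + B[0][0] = -1 + 5 = 4, A[1][1] + B[1][0] = -5 + 8 = 3, A[1][2] + B[2][0] = -4 + 4 = 0) = 0 (attained at k = 2)
  C[1][1] = min over k of (A[1][0] + B[0][1] = -1 + -1 = -2, A[1][1] + B[1][1] = -5 + 3 = -2, A[1][2] + B[2][1] = -4 + 6 = 2) = -2 (attained at k = 0)
  C[1][2] = min over k of (A[1][0] + B[0][2] = -1 + -2 = -3, A[1][1] + B[1][2] = -5 + -5 = -10, A[1][2] + B[2][2] = -4 + 6 = 2) = -10 (attained at k = 1)
  C[2][0] = min over k of (A[2][0] + B[0][0] = 5 + 5 = 10, A[2][1] + B[1][0] = 10 + 8 = 18, A[2][2] + B[2][0] = 9 + 4 = 13) = 10 (attained at k = 0)
  C[2][1] = min over k of (A[2][0] + B[0][1] = 5 + -1 = 4, A[2][1] + B[1][1] = 10 + 3 = 13, A[2][2] + B[2][1] = 9 + 6 = 15) = 4 (attained at k = 0)
  C[2][2] = min over k of (A[2][0] + B[0][2] = 5 + -2 = 3, A[2][1] + B[1][2] = 10 + -5 = 5, A[2][2] + B[2][2] = 9 + 6 = 15) = 3 (attained at k = 0)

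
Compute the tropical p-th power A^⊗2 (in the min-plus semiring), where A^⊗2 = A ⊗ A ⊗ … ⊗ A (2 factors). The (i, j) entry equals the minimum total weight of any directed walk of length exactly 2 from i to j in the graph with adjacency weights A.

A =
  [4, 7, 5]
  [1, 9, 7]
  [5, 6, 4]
A^⊗2 =
  [8, 11, 9]
  [5, 8, 6]
  [7, 10, 8]

Each entry (A^⊗2)_ij equals the minimum over all length-2 walks i = v_0 → v_1 → … → v_2 = j of Σ_t A[v_t][v_{t+1}]. For example, for (i, j) = (0, 2) we minimise over 3 possible intermediate vertex sequences; the minimum is 9, attained along the walk 0 → 0 → 2.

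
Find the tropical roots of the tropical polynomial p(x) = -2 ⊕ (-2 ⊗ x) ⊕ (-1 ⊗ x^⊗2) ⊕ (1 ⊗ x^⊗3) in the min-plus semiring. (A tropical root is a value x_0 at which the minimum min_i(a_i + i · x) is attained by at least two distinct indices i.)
Roots: {-2, -1, 0}

Each tropical root is a break point of the lower envelope of the lines y = a_i + i · x (there are 4 lines, with slopes 0, 1, ..., 3). Only the lines that attain the minimum somewhere contribute to roots; other lines are dominated. Here the surviving (envelope) indices are i = 3, i = 2, i = 1, i = 0.
Intersections between consecutive envelope lines give the roots: for adjacent envelope indices i < j the intersection is x = (a_i − a_j) / (j − i). Reading off the sorted break points: {-2, -1, 0}.
Verification: at each break x_0, at least two indices attain the minimum of min_i(a_i + i · x_0).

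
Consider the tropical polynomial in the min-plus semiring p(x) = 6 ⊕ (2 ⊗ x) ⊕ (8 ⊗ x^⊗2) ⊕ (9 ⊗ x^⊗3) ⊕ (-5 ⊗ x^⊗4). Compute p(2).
p(2) = 3

A tropical monomial a ⊗ x^⊗i evaluates to a + i · x. Evaluating each term at x = 2:
  Term 0 contributes 6 + 0 · 2 = 6
  Term 1 contributes 2 + 1 · 2 = 4
  Term 2 contributes 8 + 2 · 2 = 12
  Term 3 contributes 9 + 3 · 2 = 15
  Term 4 contributes -5 + 4 · 2 = 3
p(2) = ⊕ of these = min[6, 4, 12, 15, 3] = 3.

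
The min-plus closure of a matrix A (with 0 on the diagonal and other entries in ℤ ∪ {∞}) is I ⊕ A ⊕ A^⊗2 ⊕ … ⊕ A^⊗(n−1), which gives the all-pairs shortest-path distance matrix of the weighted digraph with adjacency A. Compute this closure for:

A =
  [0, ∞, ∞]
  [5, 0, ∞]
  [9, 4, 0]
Closure =
  [0, ∞, ∞]
  [5, 0, ∞]
  [9, 4, 0]

This is the Floyd-Warshall all-pairs shortest-path computation. For each intermediate vertex k = 0, 1, …, 2, update dist[i][j] ← min(dist[i][j], dist[i][k] + dist[k][j]). The final matrix gives, for each (i, j), the minimum total weight of any directed path from i to j (possibly empty when i = j).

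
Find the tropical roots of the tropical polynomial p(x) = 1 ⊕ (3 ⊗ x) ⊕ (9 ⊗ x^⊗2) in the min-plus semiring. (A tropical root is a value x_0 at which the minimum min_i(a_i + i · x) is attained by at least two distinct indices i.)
Roots: {-6, -2}

Each tropical root is a break point of the lower envelope of the lines y = a_i + i · x (there are 3 lines, with slopes 0, 1, ..., 2). Only the lines that attain the minimum somewhere contribute to roots; other lines are dominated. Here the surviving (envelope) indices are i = 2, i = 1, i = 0.
Intersections between consecutive envelope lines give the roots: for adjacent envelope indices i < j the intersection is x = (a_i − a_j) / (j − i). Reading off the sorted break points: {-6, -2}.
Verification: at each break x_0, at least two indices attain the minimum of min_i(a_i + i · x_0).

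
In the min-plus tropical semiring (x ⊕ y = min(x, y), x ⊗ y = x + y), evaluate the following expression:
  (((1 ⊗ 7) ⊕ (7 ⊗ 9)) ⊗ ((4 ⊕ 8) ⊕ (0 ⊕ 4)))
(((1 ⊗ 7) ⊕ (7 ⊗ 9)) ⊗ ((4 ⊕ 8) ⊕ (0 ⊕ 4))) = 8

Expand innermost to outermost. Recall ⊕ takes the minimum of its arguments and ⊗ takes their sum. Working out the expression (((1 ⊗ 7) ⊕ (7 ⊗ 9)) ⊗ ((4 ⊕ 8) ⊕ (0 ⊕ 4))) gives 8.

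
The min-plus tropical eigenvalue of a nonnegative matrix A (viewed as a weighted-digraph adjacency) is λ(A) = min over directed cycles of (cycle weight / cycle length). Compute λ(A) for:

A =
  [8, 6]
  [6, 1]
λ(A) = 1

Enumerate directed cycles and compute their means (weight / length). Sample:
  cycle 0 → 0: weight = 8, length = 1, mean = 8/1 ≈ 8.000
  cycle 1 → 1: weight = 1, length = 1, mean = 1/1 ≈ 1.000
  cycle 0 → 1 → 0: weight = 12, length = 2, mean = 12/2 ≈ 6.000
  cycle 1 → 0 → 1: weight = 12, length = 2, mean = 12/2 ≈ 6.000
Minimum mean = 1.000, attained e.g. along the cycle 1 → 1 with weight 1 and length 1. So λ(A) = 1/1 = 1.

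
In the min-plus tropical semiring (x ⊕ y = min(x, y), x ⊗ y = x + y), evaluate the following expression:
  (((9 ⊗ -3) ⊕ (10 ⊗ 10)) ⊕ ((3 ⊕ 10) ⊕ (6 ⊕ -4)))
(((9 ⊗ -3) ⊕ (10 ⊗ 10)) ⊕ ((3 ⊕ 10) ⊕ (6 ⊕ -4))) = -4

Expand innermost to outermost. Recall ⊕ takes the minimum of its arguments and ⊗ takes their sum. Working out the expression (((9 ⊗ -3) ⊕ (10 ⊗ 10)) ⊕ ((3 ⊕ 10) ⊕ (6 ⊕ -4))) gives -4.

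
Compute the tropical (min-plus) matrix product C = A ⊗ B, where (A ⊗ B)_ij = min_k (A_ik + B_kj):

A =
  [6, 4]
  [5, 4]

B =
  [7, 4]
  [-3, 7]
A ⊗ B =
  [1, 10]
  [1, 9]

Apply the min-plus product entry-by-entry:
  C[0][0] = min over k of (A[0][0] + B[0][0] = 6 + 7 = 13, A[0][1] + B[1][0] = 4 + -3 = 1) = 1 (attained at k = 1)
  C[0][1] = min over k of (A[0][0] + B[0][1] = 6 + 4 = 10, A[0][1] + B[1][1] = 4 + 7 = 11) = 10 (attained at k = 0)
  C[1][0] = min over k of (A[1][0] + B[0][0] = 5 + 7 = 12, A[1][1] + B[1][0] = 4 + -3 = 1) = 1 (attained at k = 1)
  C[1][1] = min over k of (A[1][0] + B[0][1] = 5 + 4 = 9, A[1][1] + B[1][1] = 4 + 7 = 11) = 9 (attained at k = 0)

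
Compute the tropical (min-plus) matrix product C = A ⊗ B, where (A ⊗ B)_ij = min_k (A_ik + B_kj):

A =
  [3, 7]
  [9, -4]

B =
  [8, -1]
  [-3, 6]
A ⊗ B =
  [4, 2]
  [-7, 2]

Apply the min-plus product entry-by-entry:
  C[0][0] = min over k of (A[0][0] + B[0][0] = 3 + 8 = 11, A[0][1] + B[1][0] = 7 + -3 = 4) = 4 (attained at k = 1)
  C[0][1] = min over k of (A[0][0] + B[0][1] = 3 + -1 = 2, A[0][1] + B[1][1] = 7 + 6 = 13) = 2 (attained at k = 0)
  C[1][0] = min over k of (A[1][0] + B[0][0] = 9 + 8 = 17, A[1][1] + B[1][0] = -4 + -3 = -7) = -7 (attained at k = 1)
  C[1][1] = min over k of (A[1][0] + B[0][1] = 9 + -1 = 8, A[1][1] + B[1][1] = -4 + 6 = 2) = 2 (attained at k = 1)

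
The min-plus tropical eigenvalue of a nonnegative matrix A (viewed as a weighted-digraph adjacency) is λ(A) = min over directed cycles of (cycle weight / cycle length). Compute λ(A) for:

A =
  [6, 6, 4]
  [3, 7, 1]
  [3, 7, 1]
λ(A) = 1

Enumerate directed cycles and compute their means (weight / length). Sample:
  cycle 0 → 0: weight = 6, length = 1, mean = 6/1 ≈ 6.000
  cycle 1 → 1: weight = 7, length = 1, mean = 7/1 ≈ 7.000
  cycle 2 → 2: weight = 1, length = 1, mean = 1/1 ≈ 1.000
  cycle 0 → 1 → 0: weight = 9, length = 2, mean = 9/2 ≈ 4.500
  cycle 0 → 2 → 0: weight = 7, length = 2, mean = 7/2 ≈ 3.500
  cycle 1 → 0 → 1: weight = 9, length = 2, mean = 9/2 ≈ 4.500
Minimum mean = 1.000, attained e.g. along the cycle 2 → 2 with weight 1 and length 1. So λ(A) = 1/1 = 1.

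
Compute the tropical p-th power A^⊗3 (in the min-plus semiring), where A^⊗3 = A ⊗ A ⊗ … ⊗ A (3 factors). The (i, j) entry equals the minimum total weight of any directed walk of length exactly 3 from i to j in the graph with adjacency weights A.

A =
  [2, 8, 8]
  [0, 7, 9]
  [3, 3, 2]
A^⊗3 =
  [6, 12, 12]
  [4, 10, 10]
  [5, 7, 6]

Each entry (A^⊗3)_ij equals the minimum over all length-3 walks i = v_0 → v_1 → … → v_3 = j of Σ_t A[v_t][v_{t+1}]. For example, for (i, j) = (0, 2) we minimise over 9 possible intermediate vertex sequences; the minimum is 12, attained along the walk 0 → 0 → 0 → 2.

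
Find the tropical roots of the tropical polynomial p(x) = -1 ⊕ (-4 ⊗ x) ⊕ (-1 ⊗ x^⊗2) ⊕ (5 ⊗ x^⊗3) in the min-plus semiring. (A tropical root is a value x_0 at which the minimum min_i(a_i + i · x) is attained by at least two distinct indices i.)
Roots: {-6, -3, 3}

Each tropical root is a break point of the lower envelope of the lines y = a_i + i · x (there are 4 lines, with slopes 0, 1, ..., 3). Only the lines that attain the minimum somewhere contribute to roots; other lines are dominated. Here the surviving (envelope) indices are i = 3, i = 2, i = 1, i = 0.
Intersections between consecutive envelope lines give the roots: for adjacent envelope indices i < j the intersection is x = (a_i − a_j) / (j − i). Reading off the sorted break points: {-6, -3, 3}.
Verification: at each break x_0, at least two indices attain the minimum of min_i(a_i + i · x_0).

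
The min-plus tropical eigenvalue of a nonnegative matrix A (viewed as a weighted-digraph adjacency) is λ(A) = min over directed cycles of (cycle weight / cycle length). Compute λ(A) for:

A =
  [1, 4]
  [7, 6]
λ(A) = 1

Enumerate directed cycles and compute their means (weight / length). Sample:
  cycle 0 → 0: weight = 1, length = 1, mean = 1/1 ≈ 1.000
  cycle 1 → 1: weight = 6, length = 1, mean = 6/1 ≈ 6.000
  cycle 0 → 1 → 0: weight = 11, length = 2, mean = 11/2 ≈ 5.500
  cycle 1 → 0 → 1: weight = 11, length = 2, mean = 11/2 ≈ 5.500
Minimum mean = 1.000, attained e.g. along the cycle 0 → 0 with weight 1 and length 1. So λ(A) = 1/1 = 1.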